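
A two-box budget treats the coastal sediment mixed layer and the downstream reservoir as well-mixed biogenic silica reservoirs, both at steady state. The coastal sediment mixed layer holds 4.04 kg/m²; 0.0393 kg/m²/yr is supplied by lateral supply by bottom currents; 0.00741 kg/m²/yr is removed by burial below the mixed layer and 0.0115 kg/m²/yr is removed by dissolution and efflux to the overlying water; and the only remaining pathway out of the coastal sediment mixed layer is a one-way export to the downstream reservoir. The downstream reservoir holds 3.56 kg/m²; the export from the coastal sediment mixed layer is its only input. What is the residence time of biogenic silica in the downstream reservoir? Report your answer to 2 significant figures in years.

170 yr

Balance the coastal sediment mixed layer: ΣF_in = 0.039300 kg/m²/yr.
Export to the downstream reservoir = ΣF_in − (0.00741 + 0.0115) = 0.020390 kg/m²/yr.
At steady state the output of the downstream reservoir equals its input, 0.020390 kg/m²/yr.
τ = M / F = 3.56 / 0.020390 = 174.6 yr.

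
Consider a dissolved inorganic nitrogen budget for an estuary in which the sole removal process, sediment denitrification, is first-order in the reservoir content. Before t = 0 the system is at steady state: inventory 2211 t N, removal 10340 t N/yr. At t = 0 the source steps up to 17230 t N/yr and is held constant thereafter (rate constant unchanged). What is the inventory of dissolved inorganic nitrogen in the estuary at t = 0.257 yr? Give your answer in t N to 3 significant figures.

The sink rate constant is k = F₀/M₀ = 10340/2211 = 4.677 yr⁻¹.
Solving dM/dt = F₁ − kM with M(0) = M₀ gives M(t) = F₁/k + (M₀ − F₁/k)·e^(−kt).
F₁/k = 17230/4.677 = 3684.3 t N; kt = 4.677 × 0.257 = 1.202, e^(−kt) = 0.3006.
M(0.257) = 3684.3 + (2211 − 3684.3) × 0.3006 = 3684.3 − 442.9 = 3241.4 t N.

3240 t N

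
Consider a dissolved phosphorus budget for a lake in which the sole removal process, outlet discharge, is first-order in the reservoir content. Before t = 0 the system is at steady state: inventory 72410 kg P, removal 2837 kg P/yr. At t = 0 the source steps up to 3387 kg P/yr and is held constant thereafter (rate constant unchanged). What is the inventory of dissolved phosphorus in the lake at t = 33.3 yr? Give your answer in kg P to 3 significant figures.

82600 kg P

τ = M₀/F₀ = 72410/2837 = 25.52 yr; rate constant k = 1/τ.
New steady state M_∞ = F₁/k = F₁·τ = 3387 × 25.52 = 86448 kg P.
M(t) = M_∞ + (M₀ − M_∞)·e^(−t/τ); t/τ = 33.3/25.52 = 1.305, so e^(−t/τ) = 0.2713.
M(t) = 86448 − 14040 × 0.2713 = 82640 kg P.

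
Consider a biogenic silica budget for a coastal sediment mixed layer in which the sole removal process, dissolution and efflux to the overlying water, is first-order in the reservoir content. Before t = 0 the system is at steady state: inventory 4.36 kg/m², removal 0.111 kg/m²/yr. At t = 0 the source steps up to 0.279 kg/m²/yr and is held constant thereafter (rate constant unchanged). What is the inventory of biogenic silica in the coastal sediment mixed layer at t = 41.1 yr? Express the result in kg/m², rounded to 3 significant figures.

τ = M₀/F₀ = 4.36/0.111 = 39.28 yr; rate constant k = 1/τ.
New steady state M_∞ = F₁/k = F₁·τ = 0.279 × 39.28 = 10.959 kg/m².
M(t) = M_∞ + (M₀ − M_∞)·e^(−t/τ); t/τ = 41.1/39.28 = 1.046, so e^(−t/τ) = 0.3512.
M(t) = 10.959 − 6.599 × 0.3512 = 8.6413 kg/m².

8.64 kg/m²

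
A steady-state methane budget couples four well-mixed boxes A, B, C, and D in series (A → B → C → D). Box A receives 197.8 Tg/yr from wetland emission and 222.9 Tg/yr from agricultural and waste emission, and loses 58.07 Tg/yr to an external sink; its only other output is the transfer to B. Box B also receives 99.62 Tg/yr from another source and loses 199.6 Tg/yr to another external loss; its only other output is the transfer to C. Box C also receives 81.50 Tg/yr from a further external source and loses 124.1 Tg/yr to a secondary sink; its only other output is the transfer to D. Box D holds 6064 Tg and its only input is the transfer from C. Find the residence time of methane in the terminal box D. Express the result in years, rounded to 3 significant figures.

Box A: F(A→B) = (197.8 + 222.9) − 58.07 = 362.63 Tg/yr.
Box B: F(B→C) = (362.63 + 99.62) − 199.6 = 262.65 Tg/yr.
Box C: F(C→D) = (262.65 + 81.50) − 124.1 = 220.05 Tg/yr.
Box D throughput = its input = 220.05 Tg/yr; τ = 6064 / 220.05 = 27.56 yr.

27.6 yr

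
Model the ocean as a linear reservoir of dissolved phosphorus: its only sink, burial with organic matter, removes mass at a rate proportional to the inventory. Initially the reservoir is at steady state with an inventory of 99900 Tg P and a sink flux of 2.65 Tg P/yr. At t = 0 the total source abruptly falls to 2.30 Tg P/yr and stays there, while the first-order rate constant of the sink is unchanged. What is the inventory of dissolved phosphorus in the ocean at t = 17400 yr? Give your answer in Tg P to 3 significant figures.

95000 Tg P

τ = M₀/F₀ = 99900/2.65 = 37700 yr; rate constant k = 1/τ.
New steady state M_∞ = F₁/k = F₁·τ = 2.30 × 37700 = 86706 Tg P.
M(t) = M_∞ + (M₀ − M_∞)·e^(−t/τ); t/τ = 17400/37700 = 0.4616, so e^(−t/τ) = 0.6303.
M(t) = 86706 + 13190 × 0.6303 = 95022 Tg P.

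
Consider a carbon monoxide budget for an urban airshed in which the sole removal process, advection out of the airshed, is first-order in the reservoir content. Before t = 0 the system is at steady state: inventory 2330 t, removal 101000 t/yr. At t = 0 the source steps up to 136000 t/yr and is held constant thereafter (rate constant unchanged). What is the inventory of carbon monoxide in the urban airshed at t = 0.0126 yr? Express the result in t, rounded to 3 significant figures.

Residence time τ = M₀/F₀ = 0.02307 yr. The eventual steady state is M_∞ = M₀·(F₁/F₀) = 2330 × 136000/101000 = 3137.4 t.
The anomaly ΔM(t) = M(t) − M_∞ decays as ΔM₀·e^(−t/τ) with ΔM₀ = 2330 − 3137.4 = −807.4 t.
At t = 0.0126 yr, e^(−t/τ) = e^(−0.5462) = 0.5792, so ΔM = −467.6 t and M = 3137.4 − 467.6 = 2669.8 t.

2670 t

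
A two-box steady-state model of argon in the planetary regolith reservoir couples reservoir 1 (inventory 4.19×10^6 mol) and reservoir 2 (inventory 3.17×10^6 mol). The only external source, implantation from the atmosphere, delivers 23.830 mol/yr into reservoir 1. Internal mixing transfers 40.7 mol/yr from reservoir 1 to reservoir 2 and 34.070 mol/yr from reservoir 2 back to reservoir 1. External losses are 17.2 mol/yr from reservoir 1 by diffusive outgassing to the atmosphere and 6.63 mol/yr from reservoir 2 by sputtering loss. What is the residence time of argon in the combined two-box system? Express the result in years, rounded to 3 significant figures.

309000 yr

Treat the two boxes together as one reservoir: the mixing fluxes between them are internal recycling, so τ = ΣM / Σ(external losses).
M_total = 4.19×10^6 + 3.17×10^6 = 7.3600×10^6 mol.
ΣF_external_out = 17.2 + 6.63 = 23.830 mol/yr.
τ = M_total / ΣF_ext = 7.3600×10^6 / 23.830 = 308900 yr.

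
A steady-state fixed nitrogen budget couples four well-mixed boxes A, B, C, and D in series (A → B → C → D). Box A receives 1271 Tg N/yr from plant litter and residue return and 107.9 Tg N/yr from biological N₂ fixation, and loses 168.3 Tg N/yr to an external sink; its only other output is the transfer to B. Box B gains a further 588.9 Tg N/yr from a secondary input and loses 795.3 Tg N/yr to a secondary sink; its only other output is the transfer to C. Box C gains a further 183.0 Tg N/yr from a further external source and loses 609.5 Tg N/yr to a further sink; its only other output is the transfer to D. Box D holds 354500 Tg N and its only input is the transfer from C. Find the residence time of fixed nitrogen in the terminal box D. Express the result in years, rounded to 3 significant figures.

614 yr

Box A: F(A→B) = (1271 + 107.9) − 168.3 = 1210.6 Tg N/yr.
Box B: F(B→C) = (1210.6 + 588.9) − 795.3 = 1004.2 Tg N/yr.
Box C: F(C→D) = (1004.2 + 183.0) − 609.5 = 577.70 Tg N/yr.
Box D throughput = its input = 577.70 Tg N/yr; τ = 354500 / 577.70 = 613.6 yr.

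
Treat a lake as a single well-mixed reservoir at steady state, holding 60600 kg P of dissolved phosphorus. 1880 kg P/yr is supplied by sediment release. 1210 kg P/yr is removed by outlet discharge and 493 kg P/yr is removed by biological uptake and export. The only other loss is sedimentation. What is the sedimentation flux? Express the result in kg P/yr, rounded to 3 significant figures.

At steady state ΣF_in = ΣF_out.
ΣF_in = 1880.0 kg P/yr.
Sedimentation flux = ΣF_in − (1210 + 493) = 1880.0 − 1703 = 177.0 kg P/yr.

177 kg P/yr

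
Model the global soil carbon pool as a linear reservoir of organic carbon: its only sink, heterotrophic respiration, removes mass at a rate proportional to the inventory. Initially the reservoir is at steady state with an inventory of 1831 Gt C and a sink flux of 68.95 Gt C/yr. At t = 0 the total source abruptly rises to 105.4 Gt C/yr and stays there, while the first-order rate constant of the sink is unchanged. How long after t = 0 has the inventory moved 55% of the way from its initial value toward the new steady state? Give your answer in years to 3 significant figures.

21.2 yr

τ = M₀/F₀ = 1831/68.95 = 26.56 yr.
The remaining gap fraction is e^(−t/τ); 55% covered ⇒ e^(−t/τ) = 0.450.
t = −τ ln(0.450) = 26.56 × 0.7985 = 21.20 yr.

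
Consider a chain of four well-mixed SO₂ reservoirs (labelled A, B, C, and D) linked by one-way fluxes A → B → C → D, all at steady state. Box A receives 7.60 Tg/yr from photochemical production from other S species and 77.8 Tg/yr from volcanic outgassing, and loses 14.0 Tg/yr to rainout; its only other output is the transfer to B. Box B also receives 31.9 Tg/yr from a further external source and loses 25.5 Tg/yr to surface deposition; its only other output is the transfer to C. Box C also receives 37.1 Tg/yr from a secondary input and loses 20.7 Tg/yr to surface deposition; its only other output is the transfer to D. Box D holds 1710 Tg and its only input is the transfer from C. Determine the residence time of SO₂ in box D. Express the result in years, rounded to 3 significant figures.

Box A: F(A→B) = (7.60 + 77.8) − 14.0 = 71.400 Tg/yr.
Box B: F(B→C) = (71.400 + 31.9) − 25.5 = 77.800 Tg/yr.
Box C: F(C→D) = (77.800 + 37.1) − 20.7 = 94.200 Tg/yr.
Box D throughput = its input = 94.200 Tg/yr; τ = 1710 / 94.200 = 18.15 yr.

18.2 yr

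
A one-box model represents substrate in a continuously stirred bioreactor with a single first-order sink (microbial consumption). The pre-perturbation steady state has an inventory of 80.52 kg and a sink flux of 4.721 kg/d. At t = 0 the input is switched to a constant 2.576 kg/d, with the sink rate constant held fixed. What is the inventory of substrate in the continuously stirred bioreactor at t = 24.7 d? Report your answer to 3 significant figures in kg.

52.5 kg

τ = M₀/F₀ = 80.52/4.721 = 17.06 d; rate constant k = 1/τ.
New steady state M_∞ = F₁/k = F₁·τ = 2.576 × 17.06 = 43.936 kg.
M(t) = M_∞ + (M₀ − M_∞)·e^(−t/τ); t/τ = 24.7/17.06 = 1.448, so e^(−t/τ) = 0.2350.
M(t) = 43.936 + 36.58 × 0.2350 = 52.533 kg.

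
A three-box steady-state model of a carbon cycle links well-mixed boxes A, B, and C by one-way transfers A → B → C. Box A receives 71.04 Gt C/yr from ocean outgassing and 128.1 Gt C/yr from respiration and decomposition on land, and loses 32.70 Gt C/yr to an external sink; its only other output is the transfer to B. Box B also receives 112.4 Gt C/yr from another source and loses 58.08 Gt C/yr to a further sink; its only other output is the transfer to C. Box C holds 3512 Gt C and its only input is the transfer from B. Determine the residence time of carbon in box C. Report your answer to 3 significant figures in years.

Box A: F(A→B) = (71.04 + 128.1) − 32.70 = 166.44 Gt C/yr.
Box B: F(B→C) = (166.44 + 112.4) − 58.08 = 220.76 Gt C/yr.
Box C throughput = its input = 220.76 Gt C/yr; τ = 3512 / 220.76 = 15.91 yr.

15.9 yr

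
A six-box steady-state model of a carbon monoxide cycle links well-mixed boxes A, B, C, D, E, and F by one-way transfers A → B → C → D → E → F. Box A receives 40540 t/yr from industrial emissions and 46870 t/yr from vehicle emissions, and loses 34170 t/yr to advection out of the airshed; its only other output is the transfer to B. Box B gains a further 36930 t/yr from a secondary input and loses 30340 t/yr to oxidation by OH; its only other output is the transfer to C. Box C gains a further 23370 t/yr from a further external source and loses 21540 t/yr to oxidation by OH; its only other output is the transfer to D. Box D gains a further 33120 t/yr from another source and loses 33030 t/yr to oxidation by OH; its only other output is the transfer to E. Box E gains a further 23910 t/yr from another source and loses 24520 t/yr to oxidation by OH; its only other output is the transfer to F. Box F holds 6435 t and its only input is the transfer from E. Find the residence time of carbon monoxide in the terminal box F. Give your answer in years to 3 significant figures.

0.105 yr

Box A: F(A→B) = (40540 + 46870) − 34170 = 53240 t/yr.
Box B: F(B→C) = (53240 + 36930) − 30340 = 59830 t/yr.
Box C: F(C→D) = (59830 + 23370) − 21540 = 61660 t/yr.
Box D: F(D→E) = (61660 + 33120) − 33030 = 61750 t/yr.
Box E: F(E→F) = (61750 + 23910) − 24520 = 61140 t/yr.
Box F throughput = its input = 61140 t/yr; τ = 6435 / 61140 = 0.1053 yr.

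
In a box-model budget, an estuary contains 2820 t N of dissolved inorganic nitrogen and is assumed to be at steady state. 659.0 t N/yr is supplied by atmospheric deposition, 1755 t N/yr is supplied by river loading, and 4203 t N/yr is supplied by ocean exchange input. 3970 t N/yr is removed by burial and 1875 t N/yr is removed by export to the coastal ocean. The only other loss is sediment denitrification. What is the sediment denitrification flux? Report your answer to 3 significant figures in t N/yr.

772 t N/yr

At steady state ΣF_in = ΣF_out.
ΣF_in = 659.0 + 1755 + 4203 = 6617.0 t N/yr.
Sediment denitrification flux = ΣF_in − (3970 + 1875) = 6617.0 − 5845 = 772.0 t N/yr.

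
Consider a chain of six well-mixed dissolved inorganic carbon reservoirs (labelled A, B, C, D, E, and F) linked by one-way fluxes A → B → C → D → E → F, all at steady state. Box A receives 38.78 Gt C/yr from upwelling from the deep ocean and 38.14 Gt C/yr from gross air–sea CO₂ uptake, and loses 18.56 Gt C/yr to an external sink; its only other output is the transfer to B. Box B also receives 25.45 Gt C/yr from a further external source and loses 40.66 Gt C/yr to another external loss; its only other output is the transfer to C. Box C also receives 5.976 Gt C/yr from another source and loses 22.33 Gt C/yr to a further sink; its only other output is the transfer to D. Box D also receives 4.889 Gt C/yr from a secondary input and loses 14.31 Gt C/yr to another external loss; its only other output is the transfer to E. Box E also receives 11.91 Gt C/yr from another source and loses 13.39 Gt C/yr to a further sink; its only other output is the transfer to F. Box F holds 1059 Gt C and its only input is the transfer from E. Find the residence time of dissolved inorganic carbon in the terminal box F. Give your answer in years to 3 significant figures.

Box A: F(A→B) = (38.78 + 38.14) − 18.56 = 58.360 Gt C/yr.
Box B: F(B→C) = (58.360 + 25.45) − 40.66 = 43.150 Gt C/yr.
Box C: F(C→D) = (43.150 + 5.976) − 22.33 = 26.796 Gt C/yr.
Box D: F(D→E) = (26.796 + 4.889) − 14.31 = 17.375 Gt C/yr.
Box E: F(E→F) = (17.375 + 11.91) − 13.39 = 15.895 Gt C/yr.
Box F throughput = its input = 15.895 Gt C/yr; τ = 1059 / 15.895 = 66.62 yr.

66.6 yr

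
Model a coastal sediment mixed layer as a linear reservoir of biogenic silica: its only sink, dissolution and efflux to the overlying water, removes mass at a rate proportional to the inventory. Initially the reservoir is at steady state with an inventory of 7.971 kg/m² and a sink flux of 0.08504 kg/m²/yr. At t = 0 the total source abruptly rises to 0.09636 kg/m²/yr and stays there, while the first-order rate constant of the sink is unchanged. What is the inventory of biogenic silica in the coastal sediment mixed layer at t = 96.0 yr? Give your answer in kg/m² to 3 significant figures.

8.65 kg/m²

Residence time τ = M₀/F₀ = 93.73 yr. The eventual steady state is M_∞ = M₀·(F₁/F₀) = 7.971 × 0.09636/0.08504 = 9.0321 kg/m².
The anomaly ΔM(t) = M(t) − M_∞ decays as ΔM₀·e^(−t/τ) with ΔM₀ = 7.971 − 9.0321 = −1.061 kg/m².
At t = 96.0 yr, e^(−t/τ) = e^(−1.024) = 0.3591, so ΔM = −0.3810 kg/m² and M = 9.0321 − 0.3810 = 8.6510 kg/m².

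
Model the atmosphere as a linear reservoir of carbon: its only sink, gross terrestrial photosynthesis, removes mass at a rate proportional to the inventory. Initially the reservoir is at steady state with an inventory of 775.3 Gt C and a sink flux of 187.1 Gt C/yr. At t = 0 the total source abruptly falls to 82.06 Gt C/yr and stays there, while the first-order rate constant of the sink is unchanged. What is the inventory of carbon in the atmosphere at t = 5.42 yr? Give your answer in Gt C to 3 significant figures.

τ = M₀/F₀ = 775.3/187.1 = 4.144 yr; rate constant k = 1/τ.
New steady state M_∞ = F₁/k = F₁·τ = 82.06 × 4.144 = 340.04 Gt C.
M(t) = M_∞ + (M₀ − M_∞)·e^(−t/τ); t/τ = 5.42/4.144 = 1.308, so e^(−t/τ) = 0.2704.
M(t) = 340.04 + 435.3 × 0.2704 = 457.72 Gt C.

458 Gt C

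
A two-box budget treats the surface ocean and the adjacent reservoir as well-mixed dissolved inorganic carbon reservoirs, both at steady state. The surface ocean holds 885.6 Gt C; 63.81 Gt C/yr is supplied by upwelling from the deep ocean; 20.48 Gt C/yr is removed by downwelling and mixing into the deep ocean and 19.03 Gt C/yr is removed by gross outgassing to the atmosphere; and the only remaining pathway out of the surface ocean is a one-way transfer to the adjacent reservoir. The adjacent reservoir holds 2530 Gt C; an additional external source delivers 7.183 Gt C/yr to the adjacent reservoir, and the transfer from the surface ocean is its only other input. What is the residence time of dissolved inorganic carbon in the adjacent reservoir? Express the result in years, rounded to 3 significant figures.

Balance the surface ocean: ΣF_in = 63.810 Gt C/yr.
Transfer to the adjacent reservoir = ΣF_in − (20.48 + 19.03) = 24.300 Gt C/yr.
Total input to the adjacent reservoir = 24.300 + 7.183 = 31.483 Gt C/yr; at steady state this equals its total output.
τ = M / F = 2530 / 31.483 = 80.36 yr.

80.4 yr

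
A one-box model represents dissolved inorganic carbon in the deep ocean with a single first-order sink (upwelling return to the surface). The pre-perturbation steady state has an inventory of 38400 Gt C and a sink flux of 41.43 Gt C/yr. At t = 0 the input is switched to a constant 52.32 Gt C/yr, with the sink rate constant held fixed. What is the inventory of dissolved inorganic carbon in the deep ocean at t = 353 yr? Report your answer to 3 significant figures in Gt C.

41600 Gt C

τ = M₀/F₀ = 38400/41.43 = 926.9 yr; rate constant k = 1/τ.
New steady state M_∞ = F₁/k = F₁·τ = 52.32 × 926.9 = 48494 Gt C.
M(t) = M_∞ + (M₀ − M_∞)·e^(−t/τ); t/τ = 353/926.9 = 0.3809, so e^(−t/τ) = 0.6833.
M(t) = 48494 − 10090 × 0.6833 = 41597 Gt C.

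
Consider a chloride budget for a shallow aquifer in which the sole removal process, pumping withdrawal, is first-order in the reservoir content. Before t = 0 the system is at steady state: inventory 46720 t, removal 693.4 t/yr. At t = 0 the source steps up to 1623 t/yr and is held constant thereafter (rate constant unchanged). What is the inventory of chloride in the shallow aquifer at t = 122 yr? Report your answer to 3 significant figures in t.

99100 t

Residence time τ = M₀/F₀ = 67.38 yr. The eventual steady state is M_∞ = M₀·(F₁/F₀) = 46720 × 1623/693.4 = 109350 t.
The anomaly ΔM(t) = M(t) − M_∞ decays as ΔM₀·e^(−t/τ) with ΔM₀ = 46720 − 109350 = −62630 t.
At t = 122 yr, e^(−t/τ) = e^(−1.811) = 0.1635, so ΔM = −10240 t and M = 109350 − 10240 = 99111 t.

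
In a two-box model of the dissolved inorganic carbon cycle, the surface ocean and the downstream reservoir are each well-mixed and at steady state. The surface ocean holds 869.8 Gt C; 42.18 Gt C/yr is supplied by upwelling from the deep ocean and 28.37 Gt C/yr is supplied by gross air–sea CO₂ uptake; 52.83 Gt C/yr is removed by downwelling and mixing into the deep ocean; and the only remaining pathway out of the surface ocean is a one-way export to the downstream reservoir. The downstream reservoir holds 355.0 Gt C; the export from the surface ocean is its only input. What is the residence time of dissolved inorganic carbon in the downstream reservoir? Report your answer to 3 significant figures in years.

20.0 yr

Balance the surface ocean: ΣF_in = 42.18 + 28.37 = 70.550 Gt C/yr.
Export to the downstream reservoir = ΣF_in − (52.83) = 17.720 Gt C/yr.
At steady state the output of the downstream reservoir equals its input, 17.720 Gt C/yr.
τ = M / F = 355.0 / 17.720 = 20.03 yr.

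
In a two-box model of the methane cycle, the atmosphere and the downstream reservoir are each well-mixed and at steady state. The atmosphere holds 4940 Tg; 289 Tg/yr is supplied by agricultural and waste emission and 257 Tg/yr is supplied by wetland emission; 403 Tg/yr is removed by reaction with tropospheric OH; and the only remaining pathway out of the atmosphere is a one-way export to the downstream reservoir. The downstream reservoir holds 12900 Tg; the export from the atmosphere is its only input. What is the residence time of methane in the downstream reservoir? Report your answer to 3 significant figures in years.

90.2 yr

Balance the atmosphere: ΣF_in = 289 + 257 = 546.00 Tg/yr.
Export to the downstream reservoir = ΣF_in − (403) = 143.00 Tg/yr.
At steady state the output of the downstream reservoir equals its input, 143.00 Tg/yr.
τ = M / F = 12900 / 143.00 = 90.21 yr.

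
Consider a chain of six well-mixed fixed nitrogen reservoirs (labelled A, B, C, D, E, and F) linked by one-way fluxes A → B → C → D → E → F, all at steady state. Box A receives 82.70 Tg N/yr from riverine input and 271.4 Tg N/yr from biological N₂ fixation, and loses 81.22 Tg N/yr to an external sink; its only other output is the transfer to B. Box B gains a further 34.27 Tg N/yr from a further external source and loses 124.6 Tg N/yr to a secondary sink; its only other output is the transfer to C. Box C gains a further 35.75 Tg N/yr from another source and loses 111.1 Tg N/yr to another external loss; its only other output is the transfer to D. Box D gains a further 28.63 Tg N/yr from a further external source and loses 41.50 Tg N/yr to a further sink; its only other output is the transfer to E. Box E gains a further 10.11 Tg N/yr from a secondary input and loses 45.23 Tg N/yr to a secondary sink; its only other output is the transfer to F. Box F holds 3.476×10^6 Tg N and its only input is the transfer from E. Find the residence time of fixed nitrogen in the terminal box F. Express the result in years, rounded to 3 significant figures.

58700 yr

Box A: F(A→B) = (82.70 + 271.4) − 81.22 = 272.88 Tg N/yr.
Box B: F(B→C) = (272.88 + 34.27) − 124.6 = 182.55 Tg N/yr.
Box C: F(C→D) = (182.55 + 35.75) − 111.1 = 107.20 Tg N/yr.
Box D: F(D→E) = (107.20 + 28.63) − 41.50 = 94.330 Tg N/yr.
Box E: F(E→F) = (94.330 + 10.11) − 45.23 = 59.210 Tg N/yr.
Box F throughput = its input = 59.210 Tg N/yr; τ = 3.476×10^6 / 59.210 = 58710 yr.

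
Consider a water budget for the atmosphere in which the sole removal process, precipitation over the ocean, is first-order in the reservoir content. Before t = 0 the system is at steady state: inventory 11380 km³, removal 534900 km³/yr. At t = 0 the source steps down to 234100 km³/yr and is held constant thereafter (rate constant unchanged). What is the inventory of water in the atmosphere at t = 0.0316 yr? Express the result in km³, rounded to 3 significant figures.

τ = M₀/F₀ = 11380/534900 = 0.02128 yr; rate constant k = 1/τ.
New steady state M_∞ = F₁/k = F₁·τ = 234100 × 0.02128 = 4980.5 km³.
M(t) = M_∞ + (M₀ − M_∞)·e^(−t/τ); t/τ = 0.0316/0.02128 = 1.485, so e^(−t/τ) = 0.2264.
M(t) = 4980.5 + 6400 × 0.2264 = 6429.5 km³.

6430 km³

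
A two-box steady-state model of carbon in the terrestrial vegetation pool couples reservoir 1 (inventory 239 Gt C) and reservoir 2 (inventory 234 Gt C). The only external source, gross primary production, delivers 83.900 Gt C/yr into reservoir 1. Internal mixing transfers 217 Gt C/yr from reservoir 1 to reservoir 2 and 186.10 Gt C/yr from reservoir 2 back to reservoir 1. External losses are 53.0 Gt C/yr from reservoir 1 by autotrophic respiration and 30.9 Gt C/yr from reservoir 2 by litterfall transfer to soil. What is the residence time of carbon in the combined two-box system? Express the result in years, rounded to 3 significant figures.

Treat the two boxes together as one reservoir: the mixing fluxes between them are internal recycling, so τ = ΣM / Σ(external losses).
M_total = 239 + 234 = 473.00 Gt C.
ΣF_external_out = 53.0 + 30.9 = 83.900 Gt C/yr.
τ = M_total / ΣF_ext = 473.00 / 83.900 = 5.638 yr.

5.64 yr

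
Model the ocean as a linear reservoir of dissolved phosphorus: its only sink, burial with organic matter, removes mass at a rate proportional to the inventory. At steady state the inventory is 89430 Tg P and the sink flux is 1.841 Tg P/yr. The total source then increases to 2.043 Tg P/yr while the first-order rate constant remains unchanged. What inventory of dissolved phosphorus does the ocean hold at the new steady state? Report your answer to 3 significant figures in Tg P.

99200 Tg P

Rate constant k = F/M = 1.841 / 89430 = 2.059×10^-5 yr⁻¹.
At the new steady state, source = k·M_new ⇒ M_new = 2.043 / 2.059×10^-5 = 99240 Tg P.
(Equivalently M_new = M × F_new/F_old = 89430 × 2.043/1.841.)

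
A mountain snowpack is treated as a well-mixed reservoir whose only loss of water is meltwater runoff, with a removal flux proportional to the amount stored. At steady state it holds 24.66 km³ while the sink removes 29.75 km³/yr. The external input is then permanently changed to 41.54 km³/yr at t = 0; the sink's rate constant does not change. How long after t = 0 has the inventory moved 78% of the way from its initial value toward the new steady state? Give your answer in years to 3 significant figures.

τ = M₀/F₀ = 24.66/29.75 = 0.8289 yr.
The remaining gap fraction is e^(−t/τ); 78% covered ⇒ e^(−t/τ) = 0.220.
t = −τ ln(0.220) = 0.8289 × 1.514 = 1.255 yr.

1.26 yr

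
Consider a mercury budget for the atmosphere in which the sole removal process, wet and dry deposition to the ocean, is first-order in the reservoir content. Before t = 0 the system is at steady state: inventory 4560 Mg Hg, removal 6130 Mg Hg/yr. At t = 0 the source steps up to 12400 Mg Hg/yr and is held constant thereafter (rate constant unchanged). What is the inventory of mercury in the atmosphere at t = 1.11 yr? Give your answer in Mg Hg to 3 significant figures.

The sink rate constant is k = F₀/M₀ = 6130/4560 = 1.344 yr⁻¹.
Solving dM/dt = F₁ − kM with M(0) = M₀ gives M(t) = F₁/k + (M₀ − F₁/k)·e^(−kt).
F₁/k = 12400/1.344 = 9224.1 Mg Hg; kt = 1.344 × 1.11 = 1.492, e^(−kt) = 0.2249.
M(1.11) = 9224.1 + (4560 − 9224.1) × 0.2249 = 9224.1 − 1049 = 8175.3 Mg Hg.

8180 Mg Hg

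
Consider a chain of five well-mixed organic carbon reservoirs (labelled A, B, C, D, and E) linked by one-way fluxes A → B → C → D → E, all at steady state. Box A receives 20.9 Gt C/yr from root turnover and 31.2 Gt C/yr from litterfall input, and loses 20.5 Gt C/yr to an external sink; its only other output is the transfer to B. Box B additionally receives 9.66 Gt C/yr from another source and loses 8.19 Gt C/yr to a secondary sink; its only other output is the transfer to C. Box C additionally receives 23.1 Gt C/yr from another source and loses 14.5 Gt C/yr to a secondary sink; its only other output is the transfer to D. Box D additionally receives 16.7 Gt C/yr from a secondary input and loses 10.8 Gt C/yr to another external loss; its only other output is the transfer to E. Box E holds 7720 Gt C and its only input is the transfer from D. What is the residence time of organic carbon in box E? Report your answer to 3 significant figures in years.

Box A: F(A→B) = (20.9 + 31.2) − 20.5 = 31.600 Gt C/yr.
Box B: F(B→C) = (31.600 + 9.66) − 8.19 = 33.070 Gt C/yr.
Box C: F(C→D) = (33.070 + 23.1) − 14.5 = 41.670 Gt C/yr.
Box D: F(D→E) = (41.670 + 16.7) − 10.8 = 47.570 Gt C/yr.
Box E throughput = its input = 47.570 Gt C/yr; τ = 7720 / 47.570 = 162.3 yr.

162 yr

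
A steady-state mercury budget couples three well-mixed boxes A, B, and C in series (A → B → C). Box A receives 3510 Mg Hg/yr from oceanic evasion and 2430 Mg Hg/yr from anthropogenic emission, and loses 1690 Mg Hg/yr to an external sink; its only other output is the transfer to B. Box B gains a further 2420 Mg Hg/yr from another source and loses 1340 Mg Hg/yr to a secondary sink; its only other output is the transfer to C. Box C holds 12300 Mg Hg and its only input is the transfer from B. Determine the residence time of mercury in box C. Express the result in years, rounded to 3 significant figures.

2.31 yr

Box A: F(A→B) = (3510 + 2430) − 1690 = 4250.0 Mg Hg/yr.
Box B: F(B→C) = (4250.0 + 2420) − 1340 = 5330.0 Mg Hg/yr.
Box C throughput = its input = 5330.0 Mg Hg/yr; τ = 12300 / 5330.0 = 2.308 yr.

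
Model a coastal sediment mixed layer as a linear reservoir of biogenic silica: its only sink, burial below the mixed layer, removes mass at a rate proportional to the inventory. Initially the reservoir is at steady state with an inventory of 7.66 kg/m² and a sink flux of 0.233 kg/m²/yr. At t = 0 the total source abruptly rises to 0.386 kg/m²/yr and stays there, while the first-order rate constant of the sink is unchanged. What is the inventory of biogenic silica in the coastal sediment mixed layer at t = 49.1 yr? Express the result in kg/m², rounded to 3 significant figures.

11.6 kg/m²

Residence time τ = M₀/F₀ = 32.88 yr. The eventual steady state is M_∞ = M₀·(F₁/F₀) = 7.66 × 0.386/0.233 = 12.690 kg/m².
The anomaly ΔM(t) = M(t) − M_∞ decays as ΔM₀·e^(−t/τ) with ΔM₀ = 7.66 − 12.690 = −5.030 kg/m².
At t = 49.1 yr, e^(−t/τ) = e^(−1.494) = 0.2246, so ΔM = −1.130 kg/m² and M = 12.690 − 1.130 = 11.560 kg/m².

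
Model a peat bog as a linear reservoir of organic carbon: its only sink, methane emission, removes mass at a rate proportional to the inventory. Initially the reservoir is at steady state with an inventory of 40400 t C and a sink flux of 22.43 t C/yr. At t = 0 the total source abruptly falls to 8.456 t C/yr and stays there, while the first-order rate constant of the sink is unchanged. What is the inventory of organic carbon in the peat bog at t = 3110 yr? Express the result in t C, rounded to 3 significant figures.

Residence time τ = M₀/F₀ = 1801 yr. The eventual steady state is M_∞ = M₀·(F₁/F₀) = 40400 × 8.456/22.43 = 15231 t C.
The anomaly ΔM(t) = M(t) − M_∞ decays as ΔM₀·e^(−t/τ) with ΔM₀ = 40400 − 15231 = 25170 t C.
At t = 3110 yr, e^(−t/τ) = e^(−1.727) = 0.1779, so ΔM = 4477 t C and M = 15231 + 4477 = 19708 t C.

19700 t C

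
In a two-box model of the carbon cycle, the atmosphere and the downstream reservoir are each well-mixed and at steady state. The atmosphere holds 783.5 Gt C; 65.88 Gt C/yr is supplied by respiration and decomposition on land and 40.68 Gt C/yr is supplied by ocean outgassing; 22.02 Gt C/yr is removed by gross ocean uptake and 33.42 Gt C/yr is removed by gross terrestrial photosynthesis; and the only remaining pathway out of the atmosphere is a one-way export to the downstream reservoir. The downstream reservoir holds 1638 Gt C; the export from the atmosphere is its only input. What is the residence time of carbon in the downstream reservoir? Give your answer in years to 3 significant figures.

Balance the atmosphere: ΣF_in = 65.88 + 40.68 = 106.56 Gt C/yr.
Export to the downstream reservoir = ΣF_in − (22.02 + 33.42) = 51.120 Gt C/yr.
At steady state the output of the downstream reservoir equals its input, 51.120 Gt C/yr.
τ = M / F = 1638 / 51.120 = 32.04 yr.

32.0 yr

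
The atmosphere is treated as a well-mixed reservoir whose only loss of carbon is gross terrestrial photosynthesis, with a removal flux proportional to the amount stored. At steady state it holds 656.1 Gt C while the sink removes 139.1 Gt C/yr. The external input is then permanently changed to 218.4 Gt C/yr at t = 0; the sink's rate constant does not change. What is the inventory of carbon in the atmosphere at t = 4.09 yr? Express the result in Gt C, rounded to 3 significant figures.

τ = M₀/F₀ = 656.1/139.1 = 4.717 yr; rate constant k = 1/τ.
New steady state M_∞ = F₁/k = F₁·τ = 218.4 × 4.717 = 1030.1 Gt C.
M(t) = M_∞ + (M₀ − M_∞)·e^(−t/τ); t/τ = 4.09/4.717 = 0.8671, so e^(−t/τ) = 0.4202.
M(t) = 1030.1 − 374.0 × 0.4202 = 872.98 Gt C.

873 Gt C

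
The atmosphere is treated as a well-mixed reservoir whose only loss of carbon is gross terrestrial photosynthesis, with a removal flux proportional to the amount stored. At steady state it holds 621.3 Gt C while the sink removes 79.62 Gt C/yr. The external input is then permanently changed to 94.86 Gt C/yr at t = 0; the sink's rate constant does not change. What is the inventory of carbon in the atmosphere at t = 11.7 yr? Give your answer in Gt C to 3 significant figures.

τ = M₀/F₀ = 621.3/79.62 = 7.803 yr; rate constant k = 1/τ.
New steady state M_∞ = F₁/k = F₁·τ = 94.86 × 7.803 = 740.22 Gt C.
M(t) = M_∞ + (M₀ − M_∞)·e^(−t/τ); t/τ = 11.7/7.803 = 1.499, so e^(−t/τ) = 0.2233.
M(t) = 740.22 − 118.9 × 0.2233 = 713.67 Gt C.

714 Gt C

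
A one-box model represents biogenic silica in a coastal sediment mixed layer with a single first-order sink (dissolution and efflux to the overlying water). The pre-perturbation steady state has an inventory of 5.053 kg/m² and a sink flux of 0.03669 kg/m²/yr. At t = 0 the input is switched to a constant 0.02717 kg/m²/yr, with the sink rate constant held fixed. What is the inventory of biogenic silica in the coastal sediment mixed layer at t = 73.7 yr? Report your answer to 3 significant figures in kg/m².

4.51 kg/m²

The sink rate constant is k = F₀/M₀ = 0.03669/5.053 = 0.007261 yr⁻¹.
Solving dM/dt = F₁ − kM with M(0) = M₀ gives M(t) = F₁/k + (M₀ − F₁/k)·e^(−kt).
F₁/k = 0.02717/0.007261 = 3.7419 kg/m²; kt = 0.007261 × 73.7 = 0.5351, e^(−kt) = 0.5856.
M(73.7) = 3.7419 + (5.053 − 3.7419) × 0.5856 = 3.7419 + 0.7678 = 4.5097 kg/m².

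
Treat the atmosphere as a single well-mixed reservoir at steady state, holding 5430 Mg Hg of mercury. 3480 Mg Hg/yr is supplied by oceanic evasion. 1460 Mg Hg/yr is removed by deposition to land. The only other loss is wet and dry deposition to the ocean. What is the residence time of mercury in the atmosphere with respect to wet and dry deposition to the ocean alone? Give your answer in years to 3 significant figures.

2.69 yr

At steady state ΣF_in = ΣF_out.
ΣF_in = 3480.0 Mg Hg/yr.
Wet and dry deposition to the ocean flux = ΣF_in − (1460) = 3480.0 − 1460 = 2020 Mg Hg/yr.
τ = M / F = 5430 / 2020 = 2.688 yr.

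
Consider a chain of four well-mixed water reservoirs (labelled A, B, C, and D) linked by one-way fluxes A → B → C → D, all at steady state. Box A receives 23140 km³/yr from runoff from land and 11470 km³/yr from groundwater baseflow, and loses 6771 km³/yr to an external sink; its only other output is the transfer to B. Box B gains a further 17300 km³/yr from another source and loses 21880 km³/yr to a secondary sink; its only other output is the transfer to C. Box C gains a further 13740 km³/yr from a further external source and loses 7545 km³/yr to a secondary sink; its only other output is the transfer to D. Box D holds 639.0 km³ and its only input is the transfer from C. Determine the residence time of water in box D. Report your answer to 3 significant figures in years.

Box A: F(A→B) = (23140 + 11470) − 6771 = 27839 km³/yr.
Box B: F(B→C) = (27839 + 17300) − 21880 = 23259 km³/yr.
Box C: F(C→D) = (23259 + 13740) − 7545 = 29454 km³/yr.
Box D throughput = its input = 29454 km³/yr; τ = 639.0 / 29454 = 0.02169 yr.

0.0217 yr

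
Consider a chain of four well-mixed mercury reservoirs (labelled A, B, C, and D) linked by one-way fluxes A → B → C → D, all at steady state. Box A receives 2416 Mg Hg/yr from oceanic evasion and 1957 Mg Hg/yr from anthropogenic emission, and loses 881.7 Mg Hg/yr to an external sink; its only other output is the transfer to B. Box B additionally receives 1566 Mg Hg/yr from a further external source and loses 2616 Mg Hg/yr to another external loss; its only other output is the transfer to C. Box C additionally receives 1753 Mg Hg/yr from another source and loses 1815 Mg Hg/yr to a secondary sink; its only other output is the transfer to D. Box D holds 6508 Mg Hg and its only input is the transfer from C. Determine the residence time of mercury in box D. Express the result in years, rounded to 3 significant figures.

Box A: F(A→B) = (2416 + 1957) − 881.7 = 3491.3 Mg Hg/yr.
Box B: F(B→C) = (3491.3 + 1566) − 2616 = 2441.3 Mg Hg/yr.
Box C: F(C→D) = (2441.3 + 1753) − 1815 = 2379.3 Mg Hg/yr.
Box D throughput = its input = 2379.3 Mg Hg/yr; τ = 6508 / 2379.3 = 2.735 yr.

2.74 yr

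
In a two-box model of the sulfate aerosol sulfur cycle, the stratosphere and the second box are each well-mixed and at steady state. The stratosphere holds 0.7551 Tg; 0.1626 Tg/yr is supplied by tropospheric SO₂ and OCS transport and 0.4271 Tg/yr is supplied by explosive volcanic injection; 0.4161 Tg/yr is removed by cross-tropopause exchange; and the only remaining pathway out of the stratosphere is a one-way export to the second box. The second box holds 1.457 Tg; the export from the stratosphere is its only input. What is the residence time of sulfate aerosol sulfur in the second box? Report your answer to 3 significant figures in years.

Balance the stratosphere: ΣF_in = 0.1626 + 0.4271 = 0.58970 Tg/yr.
Export to the second box = ΣF_in − (0.4161) = 0.17360 Tg/yr.
At steady state the output of the second box equals its input, 0.17360 Tg/yr.
τ = M / F = 1.457 / 0.17360 = 8.393 yr.

8.39 yr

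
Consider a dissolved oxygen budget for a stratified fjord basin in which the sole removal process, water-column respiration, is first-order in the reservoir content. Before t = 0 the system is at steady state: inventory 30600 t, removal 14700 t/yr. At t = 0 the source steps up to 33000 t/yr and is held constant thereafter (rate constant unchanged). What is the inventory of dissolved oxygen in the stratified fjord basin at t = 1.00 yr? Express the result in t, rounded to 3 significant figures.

45100 t

Residence time τ = M₀/F₀ = 2.082 yr. The eventual steady state is M_∞ = M₀·(F₁/F₀) = 30600 × 33000/14700 = 68694 t.
The anomaly ΔM(t) = M(t) − M_∞ decays as ΔM₀·e^(−t/τ) with ΔM₀ = 30600 − 68694 = −38090 t.
At t = 1.00 yr, e^(−t/τ) = e^(−0.4804) = 0.6185, so ΔM = −23560 t and M = 68694 − 23560 = 45131 t.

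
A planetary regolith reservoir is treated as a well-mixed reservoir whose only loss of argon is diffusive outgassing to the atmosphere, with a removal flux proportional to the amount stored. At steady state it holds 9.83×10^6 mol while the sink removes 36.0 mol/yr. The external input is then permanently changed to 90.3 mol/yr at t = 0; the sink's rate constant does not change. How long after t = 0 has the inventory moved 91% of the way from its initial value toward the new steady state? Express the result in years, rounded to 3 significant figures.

658000 yr

τ = M₀/F₀ = 9.83×10^6/36.0 = 273100 yr.
The remaining gap fraction is e^(−t/τ); 91% covered ⇒ e^(−t/τ) = 0.0900.
t = −τ ln(0.0900) = 273100 × 2.408 = 657500 yr.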